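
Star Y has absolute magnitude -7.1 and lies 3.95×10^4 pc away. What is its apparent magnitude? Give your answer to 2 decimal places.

m = M + 5 log₁₀(d/10 pc) = -7.1 + 5 log₁₀(3.95×10^4/10)
  = -7.1 + 5 × 3.597 = -7.1 + 17.98 = 10.88.

10.88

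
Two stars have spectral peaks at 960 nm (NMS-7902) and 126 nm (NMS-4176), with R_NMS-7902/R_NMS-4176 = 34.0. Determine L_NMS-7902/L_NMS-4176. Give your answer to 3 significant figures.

0.343

Wien's law gives T ∝ 1/λ_max, so T_NMS-7902/T_NMS-4176 = λ_NMS-4176/λ_NMS-7902 = 126/960 = 0.1313.
Then L ∝ R²T⁴ gives L_NMS-7902/L_NMS-4176 = (34.0)² × (0.1313)⁴ = 1156 × 2.968×10^-4 = 0.3430.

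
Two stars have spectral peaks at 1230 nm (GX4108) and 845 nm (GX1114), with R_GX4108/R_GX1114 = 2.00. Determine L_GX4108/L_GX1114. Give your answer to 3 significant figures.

0.891

Wien's law gives T ∝ 1/λ_max, so T_GX4108/T_GX1114 = λ_GX1114/λ_GX4108 = 845/1230 = 0.6870.
Then L ∝ R²T⁴ gives L_GX4108/L_GX1114 = (2.00)² × (0.6870)⁴ = 4.000 × 0.2227 = 0.8910.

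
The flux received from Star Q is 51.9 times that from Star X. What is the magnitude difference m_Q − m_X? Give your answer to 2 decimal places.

m_Q − m_X = −2.5 log₁₀(F_Q/F_X) = −2.5 log₁₀(51.9) = −2.5 × (1.715) = -4.288.

-4.29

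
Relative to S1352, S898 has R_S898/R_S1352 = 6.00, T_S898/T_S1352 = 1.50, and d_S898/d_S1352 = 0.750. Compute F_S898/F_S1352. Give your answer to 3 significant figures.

324

L_S898/L_S1352 = (R_S898/R_S1352)²(T_S898/T_S1352)⁴ = (6.00)² × (1.50)⁴ = 182.2.
F_S898/F_S1352 = (L_S898/L_S1352)/(d_S898/d_S1352)² = 182.2 / (0.750)² = 324.0.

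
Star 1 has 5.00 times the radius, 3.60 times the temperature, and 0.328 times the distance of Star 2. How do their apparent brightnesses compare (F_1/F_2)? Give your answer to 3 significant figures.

3.90×10^4

L_1/L_2 = (R_1/R_2)²(T_1/T_2)⁴ = (5.00)² × (3.60)⁴ = 4199.
F_1/F_2 = (L_1/L_2)/(d_1/d_2)² = 4199 / (0.328)² = 3.903×10^4.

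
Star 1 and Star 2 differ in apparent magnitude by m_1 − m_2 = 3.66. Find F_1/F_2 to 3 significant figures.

0.0344

F_1/F_2 = 10^(−(m_1 − m_2)/2.5) = 10^(-3.66/2.5) = 10^-1.464 = 0.03436.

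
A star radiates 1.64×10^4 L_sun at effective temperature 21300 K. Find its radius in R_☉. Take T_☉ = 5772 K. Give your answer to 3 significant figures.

9.40 R_☉

R/R_☉ = √(L/L_☉) / (T/T_☉)² = √(1.64×10^4) / (3.690)²
       = 128.1 / 13.62 = 9.404.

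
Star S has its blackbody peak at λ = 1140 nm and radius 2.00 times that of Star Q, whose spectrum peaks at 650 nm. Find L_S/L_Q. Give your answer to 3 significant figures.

Wien's law gives T ∝ 1/λ_max, so T_S/T_Q = λ_Q/λ_S = 650/1140 = 0.5702.
Then L ∝ R²T⁴ gives L_S/L_Q = (2.00)² × (0.5702)⁴ = 4.000 × 0.1057 = 0.4228.

0.423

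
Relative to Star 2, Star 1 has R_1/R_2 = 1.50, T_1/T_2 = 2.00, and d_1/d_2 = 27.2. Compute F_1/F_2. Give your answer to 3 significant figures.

0.0487

L_1/L_2 = (R_1/R_2)²(T_1/T_2)⁴ = (1.50)² × (2.00)⁴ = 36.00.
F_1/F_2 = (L_1/L_2)/(d_1/d_2)² = 36.00 / (27.2)² = 0.04866.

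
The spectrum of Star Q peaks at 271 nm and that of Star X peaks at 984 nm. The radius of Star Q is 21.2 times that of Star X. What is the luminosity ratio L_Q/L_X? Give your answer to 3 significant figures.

7.81×10^4

Wien's law gives T ∝ 1/λ_max, so T_Q/T_X = λ_X/λ_Q = 984/271 = 3.631.
Then L ∝ R²T⁴ gives L_Q/L_X = (21.2)² × (3.631)⁴ = 449.4 × 173.8 = 7.812×10^4.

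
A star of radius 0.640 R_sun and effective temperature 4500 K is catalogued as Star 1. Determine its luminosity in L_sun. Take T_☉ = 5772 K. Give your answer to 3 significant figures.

0.151 L_sun

L/L_☉ = (R/R_☉)² (T/T_☉)⁴ = (0.640)² × (4500/5772)⁴
       = 0.4096 × (0.7796)⁴ = 0.4096 × 0.3694 = 0.1513.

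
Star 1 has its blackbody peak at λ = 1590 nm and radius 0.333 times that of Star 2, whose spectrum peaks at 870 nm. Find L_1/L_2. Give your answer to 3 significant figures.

Wien's law gives T ∝ 1/λ_max, so T_1/T_2 = λ_2/λ_1 = 870/1590 = 0.5472.
Then L ∝ R²T⁴ gives L_1/L_2 = (0.333)² × (0.5472)⁴ = 0.1109 × 0.08964 = 0.009940.

0.00994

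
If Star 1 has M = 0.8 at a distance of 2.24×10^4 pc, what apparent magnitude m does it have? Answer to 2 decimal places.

m = M + 5 log₁₀(d/10 pc) = 0.8 + 5 log₁₀(2.24×10^4/10)
  = 0.8 + 5 × 3.350 = 0.8 + 16.75 = 17.55.

17.55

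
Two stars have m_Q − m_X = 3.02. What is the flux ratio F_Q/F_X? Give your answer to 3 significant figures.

F_Q/F_X = 10^(−(m_Q − m_X)/2.5) = 10^(-3.02/2.5) = 10^-1.208 = 0.06194.

0.0619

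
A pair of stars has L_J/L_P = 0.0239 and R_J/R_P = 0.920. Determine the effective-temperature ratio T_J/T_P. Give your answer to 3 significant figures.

0.410

L ∝ R²T⁴ gives T ∝ (L/R²)^(1/4), so
T_J/T_P = (0.0239 / 0.920²)^(1/4) = (0.02824)^(1/4) = 0.4099.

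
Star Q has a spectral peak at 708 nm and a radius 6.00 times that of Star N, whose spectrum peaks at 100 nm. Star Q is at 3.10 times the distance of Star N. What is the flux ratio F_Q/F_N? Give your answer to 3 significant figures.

0.00149

Wien's law: T_Q/T_N = λ_N/λ_Q = 100/708 = 0.1412.
L_Q/L_N = (R_Q/R_N)²(T_Q/T_N)⁴ = (6.00)²(0.1412)⁴ = 0.01433.
F_Q/F_N = (L_Q/L_N)/(d_Q/d_N)² = 0.01433/(3.10)² = 0.001491.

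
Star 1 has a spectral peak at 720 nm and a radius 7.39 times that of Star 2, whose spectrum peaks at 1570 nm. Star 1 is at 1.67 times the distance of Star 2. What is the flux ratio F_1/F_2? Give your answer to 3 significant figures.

Wien's law: T_1/T_2 = λ_2/λ_1 = 1570/720 = 2.181.
L_1/L_2 = (R_1/R_2)²(T_1/T_2)⁴ = (7.39)²(2.181)⁴ = 1235.
F_1/F_2 = (L_1/L_2)/(d_1/d_2)² = 1235/(1.67)² = 442.7.

443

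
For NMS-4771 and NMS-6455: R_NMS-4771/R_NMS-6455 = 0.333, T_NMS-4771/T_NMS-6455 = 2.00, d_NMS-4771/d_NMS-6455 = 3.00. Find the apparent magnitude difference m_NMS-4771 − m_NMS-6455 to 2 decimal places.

1.76

L_NMS-4771/L_NMS-6455 = (0.333)²(2.00)⁴ = 1.774.
F_NMS-4771/F_NMS-6455 = (L_NMS-4771/L_NMS-6455)/(d_NMS-4771/d_NMS-6455)² = 1.774/9.000 = 0.1971.
m_NMS-4771 − m_NMS-6455 = −2.5 log₁₀(0.1971) = 1.76.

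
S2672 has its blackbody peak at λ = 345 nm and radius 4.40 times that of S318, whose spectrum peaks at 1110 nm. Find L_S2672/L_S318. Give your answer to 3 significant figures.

Wien's law gives T ∝ 1/λ_max, so T_S2672/T_S318 = λ_S318/λ_S2672 = 1110/345 = 3.217.
Then L ∝ R²T⁴ gives L_S2672/L_S318 = (4.40)² × (3.217)⁴ = 19.36 × 107.2 = 2075.

2.07×10^3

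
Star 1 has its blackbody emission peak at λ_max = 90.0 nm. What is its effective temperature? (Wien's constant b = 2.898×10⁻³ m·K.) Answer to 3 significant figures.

3.22×10^4 K

T = b/λ_max = 2.898×10⁻³ / (90.0×10⁻⁹) = 3.220×10^4 K.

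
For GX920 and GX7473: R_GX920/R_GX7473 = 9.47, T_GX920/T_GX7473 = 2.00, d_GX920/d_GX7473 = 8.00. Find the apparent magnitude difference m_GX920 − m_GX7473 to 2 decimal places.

-3.38

L_GX920/L_GX7473 = (9.47)²(2.00)⁴ = 1435.
F_GX920/F_GX7473 = (L_GX920/L_GX7473)/(d_GX920/d_GX7473)² = 1435/64.00 = 22.42.
m_GX920 − m_GX7473 = −2.5 log₁₀(22.42) = -3.38.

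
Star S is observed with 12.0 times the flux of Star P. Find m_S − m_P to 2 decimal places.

-2.70

m_S − m_P = −2.5 log₁₀(F_S/F_P) = −2.5 log₁₀(12.0) = −2.5 × (1.079) = -2.698.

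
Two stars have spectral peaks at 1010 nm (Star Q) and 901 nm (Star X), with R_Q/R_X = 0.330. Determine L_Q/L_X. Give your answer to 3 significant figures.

Wien's law gives T ∝ 1/λ_max, so T_Q/T_X = λ_X/λ_Q = 901/1010 = 0.8921.
Then L ∝ R²T⁴ gives L_Q/L_X = (0.330)² × (0.8921)⁴ = 0.1089 × 0.6333 = 0.06897.

0.0690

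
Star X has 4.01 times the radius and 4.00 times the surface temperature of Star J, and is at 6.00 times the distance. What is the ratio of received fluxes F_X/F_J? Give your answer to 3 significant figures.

114

L_X/L_J = (R_X/R_J)²(T_X/T_J)⁴ = (4.01)² × (4.00)⁴ = 4117.
F_X/F_J = (L_X/L_J)/(d_X/d_J)² = 4117 / (6.00)² = 114.3.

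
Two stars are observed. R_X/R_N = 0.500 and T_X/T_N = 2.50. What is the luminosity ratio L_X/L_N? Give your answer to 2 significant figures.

9.8

From the Stefan–Boltzmann law, L ∝ R²T⁴, so
L_X/L_N = (R_X/R_N)² (T_X/T_N)⁴ = (0.500)² × (2.50)⁴ = 0.2500 × 39.06 = 9.766.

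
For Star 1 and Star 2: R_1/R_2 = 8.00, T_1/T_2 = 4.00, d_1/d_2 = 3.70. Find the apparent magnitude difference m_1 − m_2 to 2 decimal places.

L_1/L_2 = (8.00)²(4.00)⁴ = 1.638×10^4.
F_1/F_2 = (L_1/L_2)/(d_1/d_2)² = 1.638×10^4/13.69 = 1197.
m_1 − m_2 = −2.5 log₁₀(1197) = -7.70.

-7.70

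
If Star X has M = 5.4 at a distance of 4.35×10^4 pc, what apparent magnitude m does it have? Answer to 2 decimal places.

m = M + 5 log₁₀(d/10 pc) = 5.4 + 5 log₁₀(4.35×10^4/10)
  = 5.4 + 5 × 3.638 = 5.4 + 18.19 = 23.59.

23.59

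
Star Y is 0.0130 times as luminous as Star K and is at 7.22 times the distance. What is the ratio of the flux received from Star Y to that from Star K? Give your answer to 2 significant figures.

2.5×10^-4

F = L/(4πd²), so F_Y/F_K = (L_Y/L_K) / (d_Y/d_K)²
= 0.0130 / (7.22)² = 0.0130 / 52.13 = 2.494×10^-4.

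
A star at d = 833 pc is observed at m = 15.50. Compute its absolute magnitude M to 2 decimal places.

M = m − 5 log₁₀(d/10 pc) = 15.50 − 5 log₁₀(833/10)
  = 15.50 − 5 × 1.921 = 15.50 − 9.60 = 5.90.

5.90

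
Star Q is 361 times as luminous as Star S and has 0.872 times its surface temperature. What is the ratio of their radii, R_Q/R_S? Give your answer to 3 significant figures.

L ∝ R²T⁴ gives R ∝ √L / T², so
R_Q/R_S = √(361) / (0.872)² = 19.00 / 0.7604 = 24.99.

25.0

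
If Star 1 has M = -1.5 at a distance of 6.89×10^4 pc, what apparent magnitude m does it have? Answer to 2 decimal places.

17.69

m = M + 5 log₁₀(d/10 pc) = -1.5 + 5 log₁₀(6.89×10^4/10)
  = -1.5 + 5 × 3.838 = -1.5 + 19.19 = 17.69.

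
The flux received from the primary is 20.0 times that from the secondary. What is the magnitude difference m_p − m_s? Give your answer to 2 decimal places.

m_p − m_s = −2.5 log₁₀(F_p/F_s) = −2.5 log₁₀(20.0) = −2.5 × (1.301) = -3.253.

-3.25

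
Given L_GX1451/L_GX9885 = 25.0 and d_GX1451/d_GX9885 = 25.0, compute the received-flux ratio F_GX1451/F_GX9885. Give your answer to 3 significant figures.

0.0400

F = L/(4πd²), so F_GX1451/F_GX9885 = (L_GX1451/L_GX9885) / (d_GX1451/d_GX9885)²
= 25.0 / (25.0)² = 25.0 / 625.0 = 0.04000.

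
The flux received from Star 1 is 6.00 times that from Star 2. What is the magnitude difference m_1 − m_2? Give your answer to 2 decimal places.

-1.95

m_1 − m_2 = −2.5 log₁₀(F_1/F_2) = −2.5 log₁₀(6.00) = −2.5 × (0.778) = -1.945.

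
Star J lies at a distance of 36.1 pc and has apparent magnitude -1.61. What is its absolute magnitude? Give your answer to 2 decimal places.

-4.40

M = m − 5 log₁₀(d/10 pc) = -1.61 − 5 log₁₀(36.1/10)
  = -1.61 − 5 × 0.558 = -1.61 − 2.79 = -4.40.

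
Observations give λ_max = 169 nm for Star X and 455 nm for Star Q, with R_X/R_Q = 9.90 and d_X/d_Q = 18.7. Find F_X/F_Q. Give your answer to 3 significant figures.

Wien's law: T_X/T_Q = λ_Q/λ_X = 455/169 = 2.692.
L_X/L_Q = (R_X/R_Q)²(T_X/T_Q)⁴ = (9.90)²(2.692)⁴ = 5150.
F_X/F_Q = (L_X/L_Q)/(d_X/d_Q)² = 5150/(18.7)² = 14.73.

14.7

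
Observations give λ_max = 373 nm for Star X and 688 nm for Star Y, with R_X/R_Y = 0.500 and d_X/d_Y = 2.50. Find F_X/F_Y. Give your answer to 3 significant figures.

Wien's law: T_X/T_Y = λ_Y/λ_X = 688/373 = 1.845.
L_X/L_Y = (R_X/R_Y)²(T_X/T_Y)⁴ = (0.500)²(1.845)⁴ = 2.894.
F_X/F_Y = (L_X/L_Y)/(d_X/d_Y)² = 2.894/(2.50)² = 0.4630.

0.463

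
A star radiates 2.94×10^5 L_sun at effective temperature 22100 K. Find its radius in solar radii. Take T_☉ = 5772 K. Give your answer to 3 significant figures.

37.0 solar radii

R/R_☉ = √(L/L_☉) / (T/T_☉)² = √(2.94×10^5) / (3.829)²
       = 542.2 / 14.66 = 36.99.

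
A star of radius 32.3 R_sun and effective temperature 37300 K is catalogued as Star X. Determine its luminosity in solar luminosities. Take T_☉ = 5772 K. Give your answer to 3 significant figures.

1.82×10^6 solar luminosities

L/L_☉ = (R/R_☉)² (T/T_☉)⁴ = (32.3)² × (37300/5772)⁴
       = 1043 × (6.462)⁴ = 1043 × 1744 = 1.819×10^6.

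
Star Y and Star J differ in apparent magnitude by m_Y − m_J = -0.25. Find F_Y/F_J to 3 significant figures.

1.26

F_Y/F_J = 10^(−(m_Y − m_J)/2.5) = 10^(0.25/2.5) = 10^0.100 = 1.259.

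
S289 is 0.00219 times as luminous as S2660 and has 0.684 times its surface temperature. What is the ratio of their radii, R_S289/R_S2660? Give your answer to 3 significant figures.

L ∝ R²T⁴ gives R ∝ √L / T², so
R_S289/R_S2660 = √(0.00219) / (0.684)² = 0.04680 / 0.4679 = 0.1000.

0.100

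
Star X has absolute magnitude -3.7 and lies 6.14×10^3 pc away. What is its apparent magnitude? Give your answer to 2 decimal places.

m = M + 5 log₁₀(d/10 pc) = -3.7 + 5 log₁₀(6.14×10^3/10)
  = -3.7 + 5 × 2.788 = -3.7 + 13.94 = 10.24.

10.24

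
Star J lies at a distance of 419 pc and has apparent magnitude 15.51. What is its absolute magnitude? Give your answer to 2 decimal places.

M = m − 5 log₁₀(d/10 pc) = 15.51 − 5 log₁₀(419/10)
  = 15.51 − 5 × 1.622 = 15.51 − 8.11 = 7.40.

7.40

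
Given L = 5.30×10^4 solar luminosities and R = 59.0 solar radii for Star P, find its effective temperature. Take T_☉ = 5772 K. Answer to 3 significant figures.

T/T_☉ = (L/L_☉)^(1/4) / (R/R_☉)^(1/2)
T = 5772 × (5.30×10^4)^(1/4) / √(59.0) = 5772 × 15.17 / 7.681 = 1.140×10^4 K.

1.14×10^4 K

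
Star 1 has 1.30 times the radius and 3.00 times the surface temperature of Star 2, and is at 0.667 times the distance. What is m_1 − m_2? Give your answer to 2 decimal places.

L_1/L_2 = (1.30)²(3.00)⁴ = 136.9.
F_1/F_2 = (L_1/L_2)/(d_1/d_2)² = 136.9/0.4449 = 307.7.
m_1 − m_2 = −2.5 log₁₀(307.7) = -6.22.

-6.22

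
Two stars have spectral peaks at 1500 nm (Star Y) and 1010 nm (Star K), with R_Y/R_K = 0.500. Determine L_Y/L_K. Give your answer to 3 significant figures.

0.0514

Wien's law gives T ∝ 1/λ_max, so T_Y/T_K = λ_K/λ_Y = 1010/1500 = 0.6733.
Then L ∝ R²T⁴ gives L_Y/L_K = (0.500)² × (0.6733)⁴ = 0.2500 × 0.2056 = 0.05139.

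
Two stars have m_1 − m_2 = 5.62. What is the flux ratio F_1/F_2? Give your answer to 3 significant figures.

F_1/F_2 = 10^(−(m_1 − m_2)/2.5) = 10^(-5.62/2.5) = 10^-2.248 = 0.005649.

0.00565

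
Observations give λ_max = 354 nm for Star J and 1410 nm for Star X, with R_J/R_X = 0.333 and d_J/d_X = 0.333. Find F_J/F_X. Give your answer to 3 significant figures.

252

Wien's law: T_J/T_X = λ_X/λ_J = 1410/354 = 3.983.
L_J/L_X = (R_J/R_X)²(T_J/T_X)⁴ = (0.333)²(3.983)⁴ = 27.91.
F_J/F_X = (L_J/L_X)/(d_J/d_X)² = 27.91/(0.333)² = 251.7.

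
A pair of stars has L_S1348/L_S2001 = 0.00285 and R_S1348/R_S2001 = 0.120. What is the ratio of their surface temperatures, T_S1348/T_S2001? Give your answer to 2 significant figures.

L ∝ R²T⁴ gives T ∝ (L/R²)^(1/4), so
T_S1348/T_S2001 = (0.00285 / 0.120²)^(1/4) = (0.1979)^(1/4) = 0.6670.

0.67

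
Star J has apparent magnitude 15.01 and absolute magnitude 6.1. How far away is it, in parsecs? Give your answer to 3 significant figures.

605 pc

m − M = 5 log₁₀(d/10 pc)
15.01 − (6.1) = 8.91 = 5 log₁₀(d/10)
d = 10 × 10^(8.91/5) = 10 × 10^1.782 = 605.3 pc.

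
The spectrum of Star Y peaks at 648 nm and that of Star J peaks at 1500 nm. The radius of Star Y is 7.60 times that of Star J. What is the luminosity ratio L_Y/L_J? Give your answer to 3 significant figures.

Wien's law gives T ∝ 1/λ_max, so T_Y/T_J = λ_J/λ_Y = 1500/648 = 2.315.
Then L ∝ R²T⁴ gives L_Y/L_J = (7.60)² × (2.315)⁴ = 57.76 × 28.71 = 1658.

1.66×10^3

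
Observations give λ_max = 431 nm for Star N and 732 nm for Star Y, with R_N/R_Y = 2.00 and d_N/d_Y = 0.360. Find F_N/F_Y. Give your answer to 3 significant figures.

Wien's law: T_N/T_Y = λ_Y/λ_N = 732/431 = 1.698.
L_N/L_Y = (R_N/R_Y)²(T_N/T_Y)⁴ = (2.00)²(1.698)⁴ = 33.28.
F_N/F_Y = (L_N/L_Y)/(d_N/d_Y)² = 33.28/(0.360)² = 256.8.

257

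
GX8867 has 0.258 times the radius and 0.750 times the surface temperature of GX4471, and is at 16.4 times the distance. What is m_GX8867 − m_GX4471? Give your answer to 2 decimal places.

L_GX8867/L_GX4471 = (0.258)²(0.750)⁴ = 0.02106.
F_GX8867/F_GX4471 = (L_GX8867/L_GX4471)/(d_GX8867/d_GX4471)² = 0.02106/269.0 = 7.831×10^-5.
m_GX8867 − m_GX4471 = −2.5 log₁₀(7.831×10^-5) = 10.27.

10.27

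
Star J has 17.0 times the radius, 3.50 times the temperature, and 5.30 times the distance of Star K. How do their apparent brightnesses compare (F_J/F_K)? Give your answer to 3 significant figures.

1.54×10^3

L_J/L_K = (R_J/R_K)²(T_J/T_K)⁴ = (17.0)² × (3.50)⁴ = 4.337×10^4.
F_J/F_K = (L_J/L_K)/(d_J/d_K)² = 4.337×10^4 / (5.30)² = 1544.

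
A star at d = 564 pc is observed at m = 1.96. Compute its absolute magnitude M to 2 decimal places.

M = m − 5 log₁₀(d/10 pc) = 1.96 − 5 log₁₀(564/10)
  = 1.96 − 5 × 1.751 = 1.96 − 8.76 = -6.80.

-6.80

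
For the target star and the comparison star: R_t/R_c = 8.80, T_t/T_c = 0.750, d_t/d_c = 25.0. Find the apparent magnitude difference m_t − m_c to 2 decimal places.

3.52

L_t/L_c = (8.80)²(0.750)⁴ = 24.50.
F_t/F_c = (L_t/L_c)/(d_t/d_c)² = 24.50/625.0 = 0.03920.
m_t − m_c = −2.5 log₁₀(0.03920) = 3.52.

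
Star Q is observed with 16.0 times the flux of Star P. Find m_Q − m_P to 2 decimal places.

m_Q − m_P = −2.5 log₁₀(F_Q/F_P) = −2.5 log₁₀(16.0) = −2.5 × (1.204) = -3.010.

-3.01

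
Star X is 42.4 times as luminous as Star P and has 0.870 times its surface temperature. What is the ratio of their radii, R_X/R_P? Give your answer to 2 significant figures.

8.6

L ∝ R²T⁴ gives R ∝ √L / T², so
R_X/R_P = √(42.4) / (0.870)² = 6.512 / 0.7569 = 8.603.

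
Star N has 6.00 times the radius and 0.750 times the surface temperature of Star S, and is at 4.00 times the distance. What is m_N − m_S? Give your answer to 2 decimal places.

0.37

L_N/L_S = (6.00)²(0.750)⁴ = 11.39.
F_N/F_S = (L_N/L_S)/(d_N/d_S)² = 11.39/16.00 = 0.7119.
m_N − m_S = −2.5 log₁₀(0.7119) = 0.37.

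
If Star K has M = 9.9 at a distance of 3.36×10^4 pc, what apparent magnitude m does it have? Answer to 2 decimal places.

m = M + 5 log₁₀(d/10 pc) = 9.9 + 5 log₁₀(3.36×10^4/10)
  = 9.9 + 5 × 3.526 = 9.9 + 17.63 = 27.53.

27.53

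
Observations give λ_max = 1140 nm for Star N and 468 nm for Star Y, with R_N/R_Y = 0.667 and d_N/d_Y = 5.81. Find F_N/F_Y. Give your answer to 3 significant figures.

Wien's law: T_N/T_Y = λ_Y/λ_N = 468/1140 = 0.4105.
L_N/L_Y = (R_N/R_Y)²(T_N/T_Y)⁴ = (0.667)²(0.4105)⁴ = 0.01264.
F_N/F_Y = (L_N/L_Y)/(d_N/d_Y)² = 0.01264/(5.81)² = 3.743×10^-4.

3.74×10^-4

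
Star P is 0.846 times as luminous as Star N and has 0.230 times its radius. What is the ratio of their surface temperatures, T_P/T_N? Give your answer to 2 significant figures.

2.0

L ∝ R²T⁴ gives T ∝ (L/R²)^(1/4), so
T_P/T_N = (0.846 / 0.230²)^(1/4) = (15.99)^(1/4) = 2.000.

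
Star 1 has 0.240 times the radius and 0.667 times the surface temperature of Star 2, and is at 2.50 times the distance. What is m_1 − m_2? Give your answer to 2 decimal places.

6.85

L_1/L_2 = (0.240)²(0.667)⁴ = 0.01140.
F_1/F_2 = (L_1/L_2)/(d_1/d_2)² = 0.01140/6.250 = 0.001824.
m_1 − m_2 = −2.5 log₁₀(0.001824) = 6.85.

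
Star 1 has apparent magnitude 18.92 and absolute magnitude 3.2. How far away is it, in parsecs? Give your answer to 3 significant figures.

1.39×10^4 pc

m − M = 5 log₁₀(d/10 pc)
18.92 − (3.2) = 15.72 = 5 log₁₀(d/10)
d = 10 × 10^(15.72/5) = 10 × 10^3.144 = 1.393×10^4 pc.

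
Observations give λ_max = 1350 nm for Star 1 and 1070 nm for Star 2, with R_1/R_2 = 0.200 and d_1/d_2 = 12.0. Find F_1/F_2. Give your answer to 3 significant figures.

1.10×10^-4

Wien's law: T_1/T_2 = λ_2/λ_1 = 1070/1350 = 0.7926.
L_1/L_2 = (R_1/R_2)²(T_1/T_2)⁴ = (0.200)²(0.7926)⁴ = 0.01579.
F_1/F_2 = (L_1/L_2)/(d_1/d_2)² = 0.01579/(12.0)² = 1.096×10^-4.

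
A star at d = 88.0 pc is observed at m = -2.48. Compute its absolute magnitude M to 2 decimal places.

M = m − 5 log₁₀(d/10 pc) = -2.48 − 5 log₁₀(88.0/10)
  = -2.48 − 5 × 0.944 = -2.48 − 4.72 = -7.20.

-7.20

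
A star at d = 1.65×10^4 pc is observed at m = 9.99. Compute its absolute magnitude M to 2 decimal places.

M = m − 5 log₁₀(d/10 pc) = 9.99 − 5 log₁₀(1.65×10^4/10)
  = 9.99 − 5 × 3.217 = 9.99 − 16.09 = -6.10.

-6.10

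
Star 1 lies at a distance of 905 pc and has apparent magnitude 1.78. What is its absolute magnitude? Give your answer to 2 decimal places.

M = m − 5 log₁₀(d/10 pc) = 1.78 − 5 log₁₀(905/10)
  = 1.78 − 5 × 1.957 = 1.78 − 9.78 = -8.00.

-8.00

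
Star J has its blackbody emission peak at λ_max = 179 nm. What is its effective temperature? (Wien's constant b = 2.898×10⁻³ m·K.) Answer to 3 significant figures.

T = b/λ_max = 2.898×10⁻³ / (179×10⁻⁹) = 1.619×10^4 K.

1.62×10^4 K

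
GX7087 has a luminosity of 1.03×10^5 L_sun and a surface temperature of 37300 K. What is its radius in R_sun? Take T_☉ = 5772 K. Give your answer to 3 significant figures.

R/R_☉ = √(L/L_☉) / (T/T_☉)² = √(1.03×10^5) / (6.462)²
       = 320.9 / 41.76 = 7.685.

7.69 R_sun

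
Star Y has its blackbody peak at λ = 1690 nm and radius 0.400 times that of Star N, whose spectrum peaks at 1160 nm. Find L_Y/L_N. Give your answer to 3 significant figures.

Wien's law gives T ∝ 1/λ_max, so T_Y/T_N = λ_N/λ_Y = 1160/1690 = 0.6864.
Then L ∝ R²T⁴ gives L_Y/L_N = (0.400)² × (0.6864)⁴ = 0.1600 × 0.2220 = 0.03551.

0.0355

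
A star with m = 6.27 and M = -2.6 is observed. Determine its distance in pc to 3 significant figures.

594 pc

m − M = 5 log₁₀(d/10 pc)
6.27 − (-2.6) = 8.87 = 5 log₁₀(d/10)
d = 10 × 10^(8.87/5) = 10 × 10^1.774 = 594.3 pc.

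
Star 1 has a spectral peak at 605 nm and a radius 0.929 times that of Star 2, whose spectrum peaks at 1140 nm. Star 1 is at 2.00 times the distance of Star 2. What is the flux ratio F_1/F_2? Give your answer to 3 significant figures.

Wien's law: T_1/T_2 = λ_2/λ_1 = 1140/605 = 1.884.
L_1/L_2 = (R_1/R_2)²(T_1/T_2)⁴ = (0.929)²(1.884)⁴ = 10.88.
F_1/F_2 = (L_1/L_2)/(d_1/d_2)² = 10.88/(2.00)² = 2.720.

2.72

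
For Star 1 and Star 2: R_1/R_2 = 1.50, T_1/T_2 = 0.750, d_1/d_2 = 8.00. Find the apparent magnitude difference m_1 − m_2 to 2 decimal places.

L_1/L_2 = (1.50)²(0.750)⁴ = 0.7119.
F_1/F_2 = (L_1/L_2)/(d_1/d_2)² = 0.7119/64.00 = 0.01112.
m_1 − m_2 = −2.5 log₁₀(0.01112) = 4.88.

4.88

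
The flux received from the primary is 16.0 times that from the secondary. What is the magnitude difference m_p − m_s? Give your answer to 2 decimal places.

-3.01

m_p − m_s = −2.5 log₁₀(F_p/F_s) = −2.5 log₁₀(16.0) = −2.5 × (1.204) = -3.010.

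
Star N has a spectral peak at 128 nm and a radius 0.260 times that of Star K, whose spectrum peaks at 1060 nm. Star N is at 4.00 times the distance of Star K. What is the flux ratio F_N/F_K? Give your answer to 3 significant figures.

19.9

Wien's law: T_N/T_K = λ_K/λ_N = 1060/128 = 8.281.
L_N/L_K = (R_N/R_K)²(T_N/T_K)⁴ = (0.260)²(8.281)⁴ = 317.9.
F_N/F_K = (L_N/L_K)/(d_N/d_K)² = 317.9/(4.00)² = 19.87.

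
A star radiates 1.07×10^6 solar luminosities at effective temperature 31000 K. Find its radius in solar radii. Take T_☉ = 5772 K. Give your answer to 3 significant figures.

R/R_☉ = √(L/L_☉) / (T/T_☉)² = √(1.07×10^6) / (5.371)²
       = 1034 / 28.85 = 35.86.

35.9 solar radii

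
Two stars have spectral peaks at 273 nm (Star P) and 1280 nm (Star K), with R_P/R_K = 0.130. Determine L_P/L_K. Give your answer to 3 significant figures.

Wien's law gives T ∝ 1/λ_max, so T_P/T_K = λ_K/λ_P = 1280/273 = 4.689.
Then L ∝ R²T⁴ gives L_P/L_K = (0.130)² × (4.689)⁴ = 0.01690 × 483.3 = 8.167.

8.17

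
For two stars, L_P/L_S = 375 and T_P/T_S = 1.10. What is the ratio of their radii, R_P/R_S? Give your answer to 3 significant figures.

L ∝ R²T⁴ gives R ∝ √L / T², so
R_P/R_S = √(375) / (1.10)² = 19.36 / 1.210 = 16.00.

16.0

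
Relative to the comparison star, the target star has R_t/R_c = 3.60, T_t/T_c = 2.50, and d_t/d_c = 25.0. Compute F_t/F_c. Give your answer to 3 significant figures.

L_t/L_c = (R_t/R_c)²(T_t/T_c)⁴ = (3.60)² × (2.50)⁴ = 506.3.
F_t/F_c = (L_t/L_c)/(d_t/d_c)² = 506.3 / (25.0)² = 0.8100.

0.810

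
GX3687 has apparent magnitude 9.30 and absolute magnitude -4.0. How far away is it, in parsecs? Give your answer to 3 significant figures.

m − M = 5 log₁₀(d/10 pc)
9.30 − (-4.0) = 13.30 = 5 log₁₀(d/10)
d = 10 × 10^(13.30/5) = 10 × 10^2.660 = 4571 pc.

4.57×10^3 pc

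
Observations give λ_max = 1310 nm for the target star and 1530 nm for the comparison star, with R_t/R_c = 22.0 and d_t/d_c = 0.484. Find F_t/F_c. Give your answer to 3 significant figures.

3.84×10^3

Wien's law: T_t/T_c = λ_c/λ_t = 1530/1310 = 1.168.
L_t/L_c = (R_t/R_c)²(T_t/T_c)⁴ = (22.0)²(1.168)⁴ = 900.6.
F_t/F_c = (L_t/L_c)/(d_t/d_c)² = 900.6/(0.484)² = 3844.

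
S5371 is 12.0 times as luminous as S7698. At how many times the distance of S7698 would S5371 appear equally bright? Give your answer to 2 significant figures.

3.5

Equal flux requires L_S5371/d_S5371² = L_S7698/d_S7698², so d_S5371/d_S7698 = √(L_S5371/L_S7698)
= √(12.0) = 3.464.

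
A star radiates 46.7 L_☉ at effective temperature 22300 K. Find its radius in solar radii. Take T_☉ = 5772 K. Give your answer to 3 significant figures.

0.458 solar radii

R/R_☉ = √(L/L_☉) / (T/T_☉)² = √(46.7) / (3.863)²
       = 6.834 / 14.93 = 0.4578.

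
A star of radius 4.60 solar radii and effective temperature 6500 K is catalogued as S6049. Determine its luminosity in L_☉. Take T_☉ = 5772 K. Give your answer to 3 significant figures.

L/L_☉ = (R/R_☉)² (T/T_☉)⁴ = (4.60)² × (6500/5772)⁴
       = 21.16 × (1.126)⁴ = 21.16 × 1.608 = 34.03.

34.0 L_☉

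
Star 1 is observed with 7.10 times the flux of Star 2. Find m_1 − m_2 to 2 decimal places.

-2.13

m_1 − m_2 = −2.5 log₁₀(F_1/F_2) = −2.5 log₁₀(7.10) = −2.5 × (0.851) = -2.128.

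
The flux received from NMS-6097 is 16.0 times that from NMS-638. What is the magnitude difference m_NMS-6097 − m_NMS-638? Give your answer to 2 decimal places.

m_NMS-6097 − m_NMS-638 = −2.5 log₁₀(F_NMS-6097/F_NMS-638) = −2.5 log₁₀(16.0) = −2.5 × (1.204) = -3.010.

-3.01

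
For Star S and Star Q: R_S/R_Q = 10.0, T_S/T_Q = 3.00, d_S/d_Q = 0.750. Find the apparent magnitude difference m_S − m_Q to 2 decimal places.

-10.40

L_S/L_Q = (10.0)²(3.00)⁴ = 8100.
F_S/F_Q = (L_S/L_Q)/(d_S/d_Q)² = 8100/0.5625 = 1.440×10^4.
m_S − m_Q = −2.5 log₁₀(1.440×10^4) = -10.40.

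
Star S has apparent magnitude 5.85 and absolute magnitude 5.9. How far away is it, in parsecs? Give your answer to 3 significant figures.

m − M = 5 log₁₀(d/10 pc)
5.85 − (5.9) = -0.05 = 5 log₁₀(d/10)
d = 10 × 10^(-0.05/5) = 10 × 10^-0.010 = 9.772 pc.

9.77 pc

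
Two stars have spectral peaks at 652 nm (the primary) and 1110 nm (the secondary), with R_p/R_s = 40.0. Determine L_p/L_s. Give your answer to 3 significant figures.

Wien's law gives T ∝ 1/λ_max, so T_p/T_s = λ_s/λ_p = 1110/652 = 1.702.
Then L ∝ R²T⁴ gives L_p/L_s = (40.0)² × (1.702)⁴ = 1600 × 8.400 = 1.344×10^4.

1.34×10^4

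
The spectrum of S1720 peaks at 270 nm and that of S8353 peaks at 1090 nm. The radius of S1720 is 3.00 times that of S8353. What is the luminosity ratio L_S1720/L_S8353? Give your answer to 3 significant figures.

Wien's law gives T ∝ 1/λ_max, so T_S1720/T_S8353 = λ_S8353/λ_S1720 = 1090/270 = 4.037.
Then L ∝ R²T⁴ gives L_S1720/L_S8353 = (3.00)² × (4.037)⁴ = 9.000 × 265.6 = 2391.

2.39×10^3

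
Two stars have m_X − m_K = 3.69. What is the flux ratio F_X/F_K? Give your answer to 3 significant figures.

0.0334

F_X/F_K = 10^(−(m_X − m_K)/2.5) = 10^(-3.69/2.5) = 10^-1.476 = 0.03342.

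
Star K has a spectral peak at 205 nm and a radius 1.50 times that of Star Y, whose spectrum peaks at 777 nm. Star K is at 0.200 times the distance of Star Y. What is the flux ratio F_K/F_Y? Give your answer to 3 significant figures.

Wien's law: T_K/T_Y = λ_Y/λ_K = 777/205 = 3.790.
L_K/L_Y = (R_K/R_Y)²(T_K/T_Y)⁴ = (1.50)²(3.790)⁴ = 464.4.
F_K/F_Y = (L_K/L_Y)/(d_K/d_Y)² = 464.4/(0.200)² = 1.161×10^4.

1.16×10^4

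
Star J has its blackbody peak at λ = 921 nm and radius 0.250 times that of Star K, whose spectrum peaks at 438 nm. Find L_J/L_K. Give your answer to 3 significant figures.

Wien's law gives T ∝ 1/λ_max, so T_J/T_K = λ_K/λ_J = 438/921 = 0.4756.
Then L ∝ R²T⁴ gives L_J/L_K = (0.250)² × (0.4756)⁴ = 0.06250 × 0.05115 = 0.003197.

0.00320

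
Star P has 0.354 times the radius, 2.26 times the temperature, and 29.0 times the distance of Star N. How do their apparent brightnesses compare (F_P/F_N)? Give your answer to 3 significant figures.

0.00389

L_P/L_N = (R_P/R_N)²(T_P/T_N)⁴ = (0.354)² × (2.26)⁴ = 3.269.
F_P/F_N = (L_P/L_N)/(d_P/d_N)² = 3.269 / (29.0)² = 0.003887.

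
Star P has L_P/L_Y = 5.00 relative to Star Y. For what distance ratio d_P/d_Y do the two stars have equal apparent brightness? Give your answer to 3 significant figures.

2.24

Equal flux requires L_P/d_P² = L_Y/d_Y², so d_P/d_Y = √(L_P/L_Y)
= √(5.00) = 2.236.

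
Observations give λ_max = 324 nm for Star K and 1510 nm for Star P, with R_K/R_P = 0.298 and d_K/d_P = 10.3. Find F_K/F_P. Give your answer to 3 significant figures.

Wien's law: T_K/T_P = λ_P/λ_K = 1510/324 = 4.660.
L_K/L_P = (R_K/R_P)²(T_K/T_P)⁴ = (0.298)²(4.660)⁴ = 41.89.
F_K/F_P = (L_K/L_P)/(d_K/d_P)² = 41.89/(10.3)² = 0.3949.

0.395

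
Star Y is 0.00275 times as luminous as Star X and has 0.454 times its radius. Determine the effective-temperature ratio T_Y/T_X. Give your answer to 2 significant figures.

L ∝ R²T⁴ gives T ∝ (L/R²)^(1/4), so
T_Y/T_X = (0.00275 / 0.454²)^(1/4) = (0.01334)^(1/4) = 0.3399.

0.34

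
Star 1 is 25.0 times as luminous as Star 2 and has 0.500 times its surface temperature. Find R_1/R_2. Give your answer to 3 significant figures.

L ∝ R²T⁴ gives R ∝ √L / T², so
R_1/R_2 = √(25.0) / (0.500)² = 5.000 / 0.2500 = 20.00.

20.0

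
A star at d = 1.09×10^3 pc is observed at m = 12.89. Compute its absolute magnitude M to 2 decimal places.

M = m − 5 log₁₀(d/10 pc) = 12.89 − 5 log₁₀(1.09×10^3/10)
  = 12.89 − 5 × 2.037 = 12.89 − 10.19 = 2.70.

2.70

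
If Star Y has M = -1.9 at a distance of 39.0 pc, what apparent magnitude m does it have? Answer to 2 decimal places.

m = M + 5 log₁₀(d/10 pc) = -1.9 + 5 log₁₀(39.0/10)
  = -1.9 + 5 × 0.591 = -1.9 + 2.96 = 1.06.

1.06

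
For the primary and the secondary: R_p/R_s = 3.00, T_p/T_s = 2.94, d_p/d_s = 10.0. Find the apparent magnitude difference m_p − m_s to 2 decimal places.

L_p/L_s = (3.00)²(2.94)⁴ = 672.4.
F_p/F_s = (L_p/L_s)/(d_p/d_s)² = 672.4/100.0 = 6.724.
m_p − m_s = −2.5 log₁₀(6.724) = -2.07.

-2.07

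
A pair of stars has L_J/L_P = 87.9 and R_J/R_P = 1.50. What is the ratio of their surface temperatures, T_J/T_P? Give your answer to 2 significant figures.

L ∝ R²T⁴ gives T ∝ (L/R²)^(1/4), so
T_J/T_P = (87.9 / 1.50²)^(1/4) = (39.07)^(1/4) = 2.500.

2.5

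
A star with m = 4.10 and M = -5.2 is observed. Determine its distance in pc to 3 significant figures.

724 pc

m − M = 5 log₁₀(d/10 pc)
4.10 − (-5.2) = 9.30 = 5 log₁₀(d/10)
d = 10 × 10^(9.30/5) = 10 × 10^1.860 = 724.4 pc.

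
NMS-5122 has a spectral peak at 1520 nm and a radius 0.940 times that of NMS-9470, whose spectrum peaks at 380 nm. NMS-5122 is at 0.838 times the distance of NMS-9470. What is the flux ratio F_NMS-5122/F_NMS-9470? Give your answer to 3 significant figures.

Wien's law: T_NMS-5122/T_NMS-9470 = λ_NMS-9470/λ_NMS-5122 = 380/1520 = 0.2500.
L_NMS-5122/L_NMS-9470 = (R_NMS-5122/R_NMS-9470)²(T_NMS-5122/T_NMS-9470)⁴ = (0.940)²(0.2500)⁴ = 0.003452.
F_NMS-5122/F_NMS-9470 = (L_NMS-5122/L_NMS-9470)/(d_NMS-5122/d_NMS-9470)² = 0.003452/(0.838)² = 0.004915.

0.00492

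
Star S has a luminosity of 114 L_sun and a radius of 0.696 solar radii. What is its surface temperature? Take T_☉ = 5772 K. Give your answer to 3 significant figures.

T/T_☉ = (L/L_☉)^(1/4) / (R/R_☉)^(1/2)
T = 5772 × (114)^(1/4) / √(0.696) = 5772 × 3.268 / 0.8343 = 2.261×10^4 K.

2.26×10^4 K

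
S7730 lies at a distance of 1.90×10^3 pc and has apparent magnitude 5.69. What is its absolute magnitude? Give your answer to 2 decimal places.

M = m − 5 log₁₀(d/10 pc) = 5.69 − 5 log₁₀(1.90×10^3/10)
  = 5.69 − 5 × 2.279 = 5.69 − 11.39 = -5.70.

-5.70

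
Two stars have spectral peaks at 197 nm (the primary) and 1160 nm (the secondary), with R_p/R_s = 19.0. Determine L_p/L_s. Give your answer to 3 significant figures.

Wien's law gives T ∝ 1/λ_max, so T_p/T_s = λ_s/λ_p = 1160/197 = 5.888.
Then L ∝ R²T⁴ gives L_p/L_s = (19.0)² × (5.888)⁴ = 361.0 × 1202 = 4.340×10^5.

4.34×10^5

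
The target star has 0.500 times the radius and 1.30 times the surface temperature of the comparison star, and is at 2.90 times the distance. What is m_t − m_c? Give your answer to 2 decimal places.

2.68

L_t/L_c = (0.500)²(1.30)⁴ = 0.7140.
F_t/F_c = (L_t/L_c)/(d_t/d_c)² = 0.7140/8.410 = 0.08490.
m_t − m_c = −2.5 log₁₀(0.08490) = 2.68.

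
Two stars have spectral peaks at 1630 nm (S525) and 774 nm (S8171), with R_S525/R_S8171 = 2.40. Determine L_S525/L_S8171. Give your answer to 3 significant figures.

0.293

Wien's law gives T ∝ 1/λ_max, so T_S525/T_S8171 = λ_S8171/λ_S525 = 774/1630 = 0.4748.
Then L ∝ R²T⁴ gives L_S525/L_S8171 = (2.40)² × (0.4748)⁴ = 5.760 × 0.05084 = 0.2928.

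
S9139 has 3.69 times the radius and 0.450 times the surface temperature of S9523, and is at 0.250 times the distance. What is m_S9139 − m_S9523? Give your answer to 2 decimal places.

-2.38

L_S9139/L_S9523 = (3.69)²(0.450)⁴ = 0.5583.
F_S9139/F_S9523 = (L_S9139/L_S9523)/(d_S9139/d_S9523)² = 0.5583/0.06250 = 8.934.
m_S9139 − m_S9523 = −2.5 log₁₀(8.934) = -2.38.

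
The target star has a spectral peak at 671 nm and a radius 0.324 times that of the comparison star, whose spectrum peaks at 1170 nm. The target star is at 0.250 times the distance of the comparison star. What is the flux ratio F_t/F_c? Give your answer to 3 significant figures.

15.5

Wien's law: T_t/T_c = λ_c/λ_t = 1170/671 = 1.744.
L_t/L_c = (R_t/R_c)²(T_t/T_c)⁴ = (0.324)²(1.744)⁴ = 0.9704.
F_t/F_c = (L_t/L_c)/(d_t/d_c)² = 0.9704/(0.250)² = 15.53.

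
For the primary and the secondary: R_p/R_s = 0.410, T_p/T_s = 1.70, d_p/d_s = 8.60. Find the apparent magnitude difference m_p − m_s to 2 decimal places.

L_p/L_s = (0.410)²(1.70)⁴ = 1.404.
F_p/F_s = (L_p/L_s)/(d_p/d_s)² = 1.404/73.96 = 0.01898.
m_p − m_s = −2.5 log₁₀(0.01898) = 4.30.

4.30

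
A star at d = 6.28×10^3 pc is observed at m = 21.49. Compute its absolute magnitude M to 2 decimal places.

M = m − 5 log₁₀(d/10 pc) = 21.49 − 5 log₁₀(6.28×10^3/10)
  = 21.49 − 5 × 2.798 = 21.49 − 13.99 = 7.50.

7.50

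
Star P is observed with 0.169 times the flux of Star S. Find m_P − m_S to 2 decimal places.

1.93

m_P − m_S = −2.5 log₁₀(F_P/F_S) = −2.5 log₁₀(0.169) = −2.5 × (-0.772) = 1.930.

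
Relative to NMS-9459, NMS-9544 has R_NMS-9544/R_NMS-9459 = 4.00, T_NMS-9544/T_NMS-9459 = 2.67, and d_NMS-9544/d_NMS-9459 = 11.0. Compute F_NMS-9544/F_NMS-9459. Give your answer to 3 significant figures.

L_NMS-9544/L_NMS-9459 = (R_NMS-9544/R_NMS-9459)²(T_NMS-9544/T_NMS-9459)⁴ = (4.00)² × (2.67)⁴ = 813.1.
F_NMS-9544/F_NMS-9459 = (L_NMS-9544/L_NMS-9459)/(d_NMS-9544/d_NMS-9459)² = 813.1 / (11.0)² = 6.720.

6.72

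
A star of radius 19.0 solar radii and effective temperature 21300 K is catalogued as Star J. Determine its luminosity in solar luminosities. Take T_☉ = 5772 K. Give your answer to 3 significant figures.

6.69×10^4 solar luminosities

L/L_☉ = (R/R_☉)² (T/T_☉)⁴ = (19.0)² × (21300/5772)⁴
       = 361.0 × (3.690)⁴ = 361.0 × 185.4 = 6.695×10^4.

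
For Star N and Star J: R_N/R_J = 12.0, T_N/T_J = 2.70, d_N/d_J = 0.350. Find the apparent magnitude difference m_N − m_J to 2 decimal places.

L_N/L_J = (12.0)²(2.70)⁴ = 7653.
F_N/F_J = (L_N/L_J)/(d_N/d_J)² = 7653/0.1225 = 6.247×10^4.
m_N − m_J = −2.5 log₁₀(6.247×10^4) = -11.99.

-11.99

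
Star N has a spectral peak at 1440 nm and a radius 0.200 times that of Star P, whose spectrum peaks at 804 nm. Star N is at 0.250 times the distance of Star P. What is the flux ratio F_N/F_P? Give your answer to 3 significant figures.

0.0622

Wien's law: T_N/T_P = λ_P/λ_N = 804/1440 = 0.5583.
L_N/L_P = (R_N/R_P)²(T_N/T_P)⁴ = (0.200)²(0.5583)⁴ = 0.003887.
F_N/F_P = (L_N/L_P)/(d_N/d_P)² = 0.003887/(0.250)² = 0.06219.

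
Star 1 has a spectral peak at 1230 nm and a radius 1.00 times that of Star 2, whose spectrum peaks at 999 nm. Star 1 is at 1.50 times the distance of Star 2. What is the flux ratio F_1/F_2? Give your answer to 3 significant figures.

Wien's law: T_1/T_2 = λ_2/λ_1 = 999/1230 = 0.8122.
L_1/L_2 = (R_1/R_2)²(T_1/T_2)⁴ = (1.00)²(0.8122)⁴ = 0.4352.
F_1/F_2 = (L_1/L_2)/(d_1/d_2)² = 0.4352/(1.50)² = 0.1934.

0.193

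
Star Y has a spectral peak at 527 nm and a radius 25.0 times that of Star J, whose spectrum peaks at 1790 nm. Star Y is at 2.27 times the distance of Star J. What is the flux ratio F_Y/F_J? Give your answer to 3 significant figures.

1.61×10^4

Wien's law: T_Y/T_J = λ_J/λ_Y = 1790/527 = 3.397.
L_Y/L_J = (R_Y/R_J)²(T_Y/T_J)⁴ = (25.0)²(3.397)⁴ = 8.319×10^4.
F_Y/F_J = (L_Y/L_J)/(d_Y/d_J)² = 8.319×10^4/(2.27)² = 1.614×10^4.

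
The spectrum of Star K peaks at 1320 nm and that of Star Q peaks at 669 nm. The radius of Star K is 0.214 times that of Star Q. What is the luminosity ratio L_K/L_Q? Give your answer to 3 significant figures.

0.00302

Wien's law gives T ∝ 1/λ_max, so T_K/T_Q = λ_Q/λ_K = 669/1320 = 0.5068.
Then L ∝ R²T⁴ gives L_K/L_Q = (0.214)² × (0.5068)⁴ = 0.04580 × 0.06598 = 0.003022.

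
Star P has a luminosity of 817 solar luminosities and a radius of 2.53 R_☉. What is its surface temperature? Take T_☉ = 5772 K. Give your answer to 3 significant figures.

T/T_☉ = (L/L_☉)^(1/4) / (R/R_☉)^(1/2)
T = 5772 × (817)^(1/4) / √(2.53) = 5772 × 5.346 / 1.591 = 1.940×10^4 K.

1.94×10^4 K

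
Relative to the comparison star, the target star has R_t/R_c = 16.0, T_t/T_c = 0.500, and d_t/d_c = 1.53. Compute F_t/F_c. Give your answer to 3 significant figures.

L_t/L_c = (R_t/R_c)²(T_t/T_c)⁴ = (16.0)² × (0.500)⁴ = 16.00.
F_t/F_c = (L_t/L_c)/(d_t/d_c)² = 16.00 / (1.53)² = 6.835.

6.83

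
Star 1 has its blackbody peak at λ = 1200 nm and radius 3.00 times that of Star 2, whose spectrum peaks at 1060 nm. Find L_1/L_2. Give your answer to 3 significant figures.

Wien's law gives T ∝ 1/λ_max, so T_1/T_2 = λ_2/λ_1 = 1060/1200 = 0.8833.
Then L ∝ R²T⁴ gives L_1/L_2 = (3.00)² × (0.8833)⁴ = 9.000 × 0.6088 = 5.480.

5.48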